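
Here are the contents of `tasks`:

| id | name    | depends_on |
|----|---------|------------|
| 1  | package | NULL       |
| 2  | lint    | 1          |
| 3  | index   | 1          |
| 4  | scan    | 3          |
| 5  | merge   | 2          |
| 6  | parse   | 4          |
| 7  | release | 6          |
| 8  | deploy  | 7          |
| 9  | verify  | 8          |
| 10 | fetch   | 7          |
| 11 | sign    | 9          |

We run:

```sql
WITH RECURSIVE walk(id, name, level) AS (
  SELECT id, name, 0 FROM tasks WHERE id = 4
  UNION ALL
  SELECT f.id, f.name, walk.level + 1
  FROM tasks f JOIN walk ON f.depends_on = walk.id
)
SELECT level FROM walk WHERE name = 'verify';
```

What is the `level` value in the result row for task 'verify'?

4

Base: id=4 (scan) at level 0.
Iteration 1: rows with depends_on in {4} -> parse (id 6, level 1).
Iteration 2: rows with depends_on in {6} -> release (id 7, level 2).
Iteration 3: rows with depends_on in {7} -> deploy (id 8, level 3), fetch (id 10, level 3).
Iteration 4: rows with depends_on in {8,10} -> verify (id 9, level 4).
Iteration 5: rows with depends_on in {9} -> sign (id 11, level 5).
Iteration 6: no rows with depends_on in {11}; recursion stops.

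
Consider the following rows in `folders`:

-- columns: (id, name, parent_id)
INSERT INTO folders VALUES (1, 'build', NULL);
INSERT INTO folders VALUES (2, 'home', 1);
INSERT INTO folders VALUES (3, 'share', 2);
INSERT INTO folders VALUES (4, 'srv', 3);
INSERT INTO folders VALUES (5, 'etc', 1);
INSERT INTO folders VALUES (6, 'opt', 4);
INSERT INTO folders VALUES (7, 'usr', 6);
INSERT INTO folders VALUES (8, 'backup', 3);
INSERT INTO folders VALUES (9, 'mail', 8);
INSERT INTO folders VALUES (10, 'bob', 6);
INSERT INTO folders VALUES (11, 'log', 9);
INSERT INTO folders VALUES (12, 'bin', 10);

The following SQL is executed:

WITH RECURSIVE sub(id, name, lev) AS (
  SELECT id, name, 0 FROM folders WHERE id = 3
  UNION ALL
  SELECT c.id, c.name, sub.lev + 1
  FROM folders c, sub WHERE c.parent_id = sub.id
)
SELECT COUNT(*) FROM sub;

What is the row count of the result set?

9

Base: id=3 (share) at lev 0.
Iteration 1: rows with parent_id in {3} -> srv (id 4, lev 1), backup (id 8, lev 1).
Iteration 2: rows with parent_id in {4,8} -> opt (id 6, lev 2), mail (id 9, lev 2).
Iteration 3: rows with parent_id in {6,9} -> usr (id 7, lev 3), bob (id 10, lev 3), log (id 11, lev 3).
Iteration 4: rows with parent_id in {7,10,11} -> bin (id 12, lev 4).
Iteration 5: no rows with parent_id in {12}; recursion stops.
Total rows emitted: 9.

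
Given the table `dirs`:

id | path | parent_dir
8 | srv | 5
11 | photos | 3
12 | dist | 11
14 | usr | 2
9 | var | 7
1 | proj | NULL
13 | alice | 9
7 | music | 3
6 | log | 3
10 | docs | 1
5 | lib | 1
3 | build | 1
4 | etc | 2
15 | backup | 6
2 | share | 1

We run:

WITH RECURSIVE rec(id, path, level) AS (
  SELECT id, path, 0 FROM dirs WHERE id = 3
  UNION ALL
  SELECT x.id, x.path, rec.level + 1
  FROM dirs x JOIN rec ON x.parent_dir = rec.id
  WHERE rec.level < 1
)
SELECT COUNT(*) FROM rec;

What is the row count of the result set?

4

Base: id=3 (build) at level 0.
Iteration 1: rows with parent_dir in {3} -> log (id 6, level 1), music (id 7, level 1), photos (id 11, level 1).
Iteration 2: level < 1 fails for all current rows; recursion stops.
Total rows emitted: 4.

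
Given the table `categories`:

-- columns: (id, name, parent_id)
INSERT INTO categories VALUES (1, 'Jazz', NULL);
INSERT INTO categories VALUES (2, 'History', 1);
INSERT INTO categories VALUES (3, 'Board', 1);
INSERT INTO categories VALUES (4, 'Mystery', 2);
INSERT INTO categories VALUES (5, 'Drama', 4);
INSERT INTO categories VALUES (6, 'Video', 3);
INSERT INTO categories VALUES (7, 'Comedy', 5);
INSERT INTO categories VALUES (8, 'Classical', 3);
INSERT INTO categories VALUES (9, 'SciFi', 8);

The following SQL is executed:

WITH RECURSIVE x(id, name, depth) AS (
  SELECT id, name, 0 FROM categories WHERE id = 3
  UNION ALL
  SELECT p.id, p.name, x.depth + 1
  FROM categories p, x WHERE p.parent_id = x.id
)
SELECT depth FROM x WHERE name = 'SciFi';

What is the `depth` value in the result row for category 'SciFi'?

2

Base: id=3 (Board) at depth 0.
Iteration 1: rows with parent_id in {3} -> Video (id 6, depth 1), Classical (id 8, depth 1).
Iteration 2: rows with parent_id in {6,8} -> SciFi (id 9, depth 2).
Iteration 3: no rows with parent_id in {9}; recursion stops.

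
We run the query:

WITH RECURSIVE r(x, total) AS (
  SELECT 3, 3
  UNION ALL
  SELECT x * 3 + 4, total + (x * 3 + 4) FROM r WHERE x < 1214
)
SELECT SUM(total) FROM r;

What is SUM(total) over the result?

Base: x=3, total=3.
Iteration 1: 3 < 1214 holds -> x = 3 * 3 + 4 = 13, total = 3 + 13 = 16.
Iteration 2: 13 < 1214 holds -> x = 13 * 3 + 4 = 43, total = 16 + 43 = 59.
Iteration 3: 43 < 1214 holds -> x = 43 * 3 + 4 = 133, total = 59 + 133 = 192.
Iteration 4: 133 < 1214 holds -> x = 133 * 3 + 4 = 403, total = 192 + 403 = 595.
Iteration 5: 403 < 1214 holds -> x = 403 * 3 + 4 = 1213, total = 595 + 1213 = 1808.
Iteration 6: 1213 < 1214 holds -> x = 1213 * 3 + 4 = 3643, total = 1808 + 3643 = 5451.
Iteration 7: 3643 < 1214 fails; recursion stops.
SUM(total) = 3 + 16 + 59 + 192 + 595 + 1808 + 5451 = 8124.

8124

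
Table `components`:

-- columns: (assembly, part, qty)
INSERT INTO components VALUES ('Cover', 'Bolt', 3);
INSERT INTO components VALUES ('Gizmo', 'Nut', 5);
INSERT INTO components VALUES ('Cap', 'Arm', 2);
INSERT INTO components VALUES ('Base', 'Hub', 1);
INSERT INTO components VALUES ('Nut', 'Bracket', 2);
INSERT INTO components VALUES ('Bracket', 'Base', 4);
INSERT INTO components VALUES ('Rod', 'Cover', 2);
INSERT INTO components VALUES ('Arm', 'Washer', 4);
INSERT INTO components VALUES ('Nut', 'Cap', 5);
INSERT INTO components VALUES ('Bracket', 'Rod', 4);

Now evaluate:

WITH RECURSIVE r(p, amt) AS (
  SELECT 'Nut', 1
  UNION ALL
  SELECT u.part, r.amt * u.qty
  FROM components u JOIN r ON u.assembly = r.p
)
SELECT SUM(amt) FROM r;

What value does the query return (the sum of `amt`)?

Base: (Nut, amt=1).
Iteration 1: components of {Nut} -> Bracket = 1*2 = 2, Cap = 1*5 = 5.
Iteration 2: components of {Bracket,Cap} -> Arm = 5*2 = 10, Base = 2*4 = 8, Rod = 2*4 = 8.
Iteration 3: components of {Arm,Base,Rod} -> Cover = 8*2 = 16, Hub = 8*1 = 8, Washer = 10*4 = 40.
Iteration 4: components of {Cover,Hub,Washer} -> Bolt = 16*3 = 48.
Iteration 5: no further components; recursion stops.
SUM(amt) = 1 + 2 + 5 + 8 + 8 + 10 + 16 + 8 + 40 + 48 = 146.

146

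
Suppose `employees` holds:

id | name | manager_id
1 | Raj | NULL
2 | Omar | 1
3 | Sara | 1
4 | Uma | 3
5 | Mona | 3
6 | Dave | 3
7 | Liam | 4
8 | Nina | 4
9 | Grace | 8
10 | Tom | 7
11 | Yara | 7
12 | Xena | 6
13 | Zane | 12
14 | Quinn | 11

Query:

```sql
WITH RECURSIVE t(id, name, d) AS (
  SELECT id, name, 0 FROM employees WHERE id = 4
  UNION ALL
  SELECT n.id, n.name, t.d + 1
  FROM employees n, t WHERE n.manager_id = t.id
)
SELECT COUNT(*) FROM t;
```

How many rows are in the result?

7

Base: id=4 (Uma) at d 0.
Iteration 1: rows with manager_id in {4} -> Liam (id 7, d 1), Nina (id 8, d 1).
Iteration 2: rows with manager_id in {7,8} -> Grace (id 9, d 2), Tom (id 10, d 2), Yara (id 11, d 2).
Iteration 3: rows with manager_id in {9,10,11} -> Quinn (id 14, d 3).
Iteration 4: no rows with manager_id in {14}; recursion stops.
Total rows emitted: 7.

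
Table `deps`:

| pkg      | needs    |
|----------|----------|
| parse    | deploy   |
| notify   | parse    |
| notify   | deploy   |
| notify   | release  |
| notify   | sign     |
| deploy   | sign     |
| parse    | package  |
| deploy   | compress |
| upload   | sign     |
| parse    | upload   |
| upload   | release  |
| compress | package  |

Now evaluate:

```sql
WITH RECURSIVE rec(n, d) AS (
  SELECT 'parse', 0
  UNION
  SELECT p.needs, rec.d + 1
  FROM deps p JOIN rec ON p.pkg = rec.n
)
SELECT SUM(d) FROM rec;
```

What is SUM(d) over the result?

Base: (parse, d=0).
Iteration 1: edges from {parse} -> (deploy, d=1), (package, d=1), (upload, d=1).
Iteration 2: edges from {deploy,package,upload} -> (compress, d=2), (release, d=2), (sign, d=2). [UNION drops 1 duplicate row(s)]
Iteration 3: edges from {compress,release,sign} -> (package, d=3).
Iteration 4: no outgoing edges from {package}; recursion stops.
SUM(d) = 0 + 1 + 1 + 1 + 2 + 2 + 2 + 3 = 12.

12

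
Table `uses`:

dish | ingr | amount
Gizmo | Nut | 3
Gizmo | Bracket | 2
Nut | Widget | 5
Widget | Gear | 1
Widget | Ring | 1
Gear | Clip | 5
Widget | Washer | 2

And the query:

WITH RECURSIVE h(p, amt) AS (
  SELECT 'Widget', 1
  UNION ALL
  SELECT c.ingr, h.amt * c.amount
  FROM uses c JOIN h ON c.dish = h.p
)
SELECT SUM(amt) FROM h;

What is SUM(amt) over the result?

Base: (Widget, amt=1).
Iteration 1: components of {Widget} -> Gear = 1*1 = 1, Ring = 1*1 = 1, Washer = 1*2 = 2.
Iteration 2: components of {Gear,Ring,Washer} -> Clip = 1*5 = 5.
Iteration 3: no further components; recursion stops.
SUM(amt) = 1 + 1 + 1 + 2 + 5 = 10.

10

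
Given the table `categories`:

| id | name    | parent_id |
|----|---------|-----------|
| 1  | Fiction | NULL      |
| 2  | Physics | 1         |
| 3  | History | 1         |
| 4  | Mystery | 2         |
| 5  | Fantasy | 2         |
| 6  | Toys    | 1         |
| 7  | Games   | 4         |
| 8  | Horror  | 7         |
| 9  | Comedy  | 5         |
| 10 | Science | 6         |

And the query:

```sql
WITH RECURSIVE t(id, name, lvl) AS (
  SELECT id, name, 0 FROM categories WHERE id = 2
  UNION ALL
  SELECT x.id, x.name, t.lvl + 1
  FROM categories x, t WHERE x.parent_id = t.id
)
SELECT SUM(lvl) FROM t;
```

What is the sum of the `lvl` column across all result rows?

9

Base: id=2 (Physics) at lvl 0.
Iteration 1: rows with parent_id in {2} -> Mystery (id 4, lvl 1), Fantasy (id 5, lvl 1).
Iteration 2: rows with parent_id in {4,5} -> Games (id 7, lvl 2), Comedy (id 9, lvl 2).
Iteration 3: rows with parent_id in {7,9} -> Horror (id 8, lvl 3).
Iteration 4: no rows with parent_id in {8}; recursion stops.
SUM(lvl) = 0 + 1 + 1 + 2 + 2 + 3 = 9.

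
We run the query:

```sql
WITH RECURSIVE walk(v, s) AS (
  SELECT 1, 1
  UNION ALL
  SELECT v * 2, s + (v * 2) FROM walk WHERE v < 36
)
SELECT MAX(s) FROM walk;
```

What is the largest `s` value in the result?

127

Base: v=1, s=1.
Iteration 1: 1 < 36 holds -> v = 1 * 2 = 2, s = 1 + 2 = 3.
Iteration 2: 2 < 36 holds -> v = 2 * 2 = 4, s = 3 + 4 = 7.
Iteration 3: 4 < 36 holds -> v = 4 * 2 = 8, s = 7 + 8 = 15.
Iteration 4: 8 < 36 holds -> v = 8 * 2 = 16, s = 15 + 16 = 31.
Iteration 5: 16 < 36 holds -> v = 16 * 2 = 32, s = 31 + 32 = 63.
Iteration 6: 32 < 36 holds -> v = 32 * 2 = 64, s = 63 + 64 = 127.
Iteration 7: 64 < 36 fails; recursion stops.
s values: 1, 3, 7, 15, 31, 63, 127; the maximum is 127.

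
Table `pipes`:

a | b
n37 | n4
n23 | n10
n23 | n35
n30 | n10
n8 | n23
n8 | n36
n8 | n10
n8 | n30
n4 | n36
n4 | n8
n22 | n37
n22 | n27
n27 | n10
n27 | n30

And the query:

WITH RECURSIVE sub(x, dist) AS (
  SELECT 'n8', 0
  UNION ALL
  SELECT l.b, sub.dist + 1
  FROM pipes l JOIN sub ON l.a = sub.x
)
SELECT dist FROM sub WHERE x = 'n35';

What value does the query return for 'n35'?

Base: (n8, dist=0).
Iteration 1: edges from {n8} -> (n10, dist=1), (n23, dist=1), (n30, dist=1), (n36, dist=1).
Iteration 2: edges from {n10,n23,n30,n36} -> (n10, dist=2) x2, (n35, dist=2). [UNION ALL keeps all 3 new rows, including repeats]
Iteration 3: no outgoing edges from {n10,n35}; recursion stops.

2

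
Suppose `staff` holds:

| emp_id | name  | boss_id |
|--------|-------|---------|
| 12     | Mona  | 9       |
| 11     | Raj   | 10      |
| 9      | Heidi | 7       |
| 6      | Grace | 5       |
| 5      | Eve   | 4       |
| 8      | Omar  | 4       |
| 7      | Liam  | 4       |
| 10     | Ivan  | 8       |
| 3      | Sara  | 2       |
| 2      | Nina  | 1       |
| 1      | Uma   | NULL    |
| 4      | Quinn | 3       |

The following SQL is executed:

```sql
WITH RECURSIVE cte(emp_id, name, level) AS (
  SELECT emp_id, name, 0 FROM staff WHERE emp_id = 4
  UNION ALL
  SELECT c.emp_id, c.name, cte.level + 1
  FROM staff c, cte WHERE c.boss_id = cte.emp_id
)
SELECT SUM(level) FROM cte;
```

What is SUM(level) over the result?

Base: emp_id=4 (Quinn) at level 0.
Iteration 1: rows with boss_id in {4} -> Eve (id 5, level 1), Liam (id 7, level 1), Omar (id 8, level 1).
Iteration 2: rows with boss_id in {5,7,8} -> Grace (id 6, level 2), Heidi (id 9, level 2), Ivan (id 10, level 2).
Iteration 3: rows with boss_id in {6,9,10} -> Raj (id 11, level 3), Mona (id 12, level 3).
Iteration 4: no rows with boss_id in {11,12}; recursion stops.
SUM(level) = 0 + 1 + 1 + 1 + 2 + 2 + 2 + 3 + 3 = 15.

15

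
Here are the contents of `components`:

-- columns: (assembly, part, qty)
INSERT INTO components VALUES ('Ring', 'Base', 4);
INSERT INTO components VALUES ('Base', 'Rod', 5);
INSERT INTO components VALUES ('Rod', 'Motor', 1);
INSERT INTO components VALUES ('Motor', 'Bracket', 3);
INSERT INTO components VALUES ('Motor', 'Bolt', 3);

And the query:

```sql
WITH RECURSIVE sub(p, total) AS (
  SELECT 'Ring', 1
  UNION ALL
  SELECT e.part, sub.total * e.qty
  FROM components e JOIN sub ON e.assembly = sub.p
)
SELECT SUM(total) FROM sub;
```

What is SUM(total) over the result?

Base: (Ring, total=1).
Iteration 1: components of {Ring} -> Base = 1*4 = 4.
Iteration 2: components of {Base} -> Rod = 4*5 = 20.
Iteration 3: components of {Rod} -> Motor = 20*1 = 20.
Iteration 4: components of {Motor} -> Bolt = 20*3 = 60, Bracket = 20*3 = 60.
Iteration 5: no further components; recursion stops.
SUM(total) = 1 + 4 + 20 + 20 + 60 + 60 = 165.

165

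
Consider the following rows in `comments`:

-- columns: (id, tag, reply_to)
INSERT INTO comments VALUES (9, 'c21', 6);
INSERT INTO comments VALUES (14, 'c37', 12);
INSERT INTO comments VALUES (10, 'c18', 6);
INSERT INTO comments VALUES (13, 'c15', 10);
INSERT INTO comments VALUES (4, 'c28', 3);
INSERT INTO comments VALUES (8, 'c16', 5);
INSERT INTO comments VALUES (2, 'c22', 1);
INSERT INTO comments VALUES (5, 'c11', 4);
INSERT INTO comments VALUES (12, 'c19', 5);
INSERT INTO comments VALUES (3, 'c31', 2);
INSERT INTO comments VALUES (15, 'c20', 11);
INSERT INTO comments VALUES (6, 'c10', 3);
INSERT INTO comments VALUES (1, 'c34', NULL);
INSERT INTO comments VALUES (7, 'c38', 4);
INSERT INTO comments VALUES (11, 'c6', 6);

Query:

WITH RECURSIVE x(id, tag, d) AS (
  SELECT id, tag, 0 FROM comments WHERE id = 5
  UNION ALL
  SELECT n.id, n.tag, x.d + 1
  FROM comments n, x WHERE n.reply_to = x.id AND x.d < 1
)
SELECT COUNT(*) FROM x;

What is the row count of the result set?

Base: id=5 (c11) at d 0.
Iteration 1: rows with reply_to in {5} -> c16 (id 8, d 1), c19 (id 12, d 1).
Iteration 2: d < 1 fails for all current rows; recursion stops.
Total rows emitted: 3.

3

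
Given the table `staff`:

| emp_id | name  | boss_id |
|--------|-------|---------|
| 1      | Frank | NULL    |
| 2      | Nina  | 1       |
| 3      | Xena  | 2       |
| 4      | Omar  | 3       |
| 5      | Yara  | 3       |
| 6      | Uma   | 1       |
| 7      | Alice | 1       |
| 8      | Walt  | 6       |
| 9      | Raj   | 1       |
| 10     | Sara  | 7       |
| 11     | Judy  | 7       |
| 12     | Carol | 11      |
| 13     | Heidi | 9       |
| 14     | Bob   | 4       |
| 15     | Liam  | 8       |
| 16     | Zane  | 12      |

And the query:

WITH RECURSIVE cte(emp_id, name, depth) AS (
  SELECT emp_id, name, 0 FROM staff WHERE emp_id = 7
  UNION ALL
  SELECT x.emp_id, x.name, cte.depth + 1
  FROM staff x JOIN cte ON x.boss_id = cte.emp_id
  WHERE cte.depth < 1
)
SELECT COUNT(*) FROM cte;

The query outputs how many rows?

3

Base: emp_id=7 (Alice) at depth 0.
Iteration 1: rows with boss_id in {7} -> Sara (id 10, depth 1), Judy (id 11, depth 1).
Iteration 2: depth < 1 fails for all current rows; recursion stops.
Total rows emitted: 3.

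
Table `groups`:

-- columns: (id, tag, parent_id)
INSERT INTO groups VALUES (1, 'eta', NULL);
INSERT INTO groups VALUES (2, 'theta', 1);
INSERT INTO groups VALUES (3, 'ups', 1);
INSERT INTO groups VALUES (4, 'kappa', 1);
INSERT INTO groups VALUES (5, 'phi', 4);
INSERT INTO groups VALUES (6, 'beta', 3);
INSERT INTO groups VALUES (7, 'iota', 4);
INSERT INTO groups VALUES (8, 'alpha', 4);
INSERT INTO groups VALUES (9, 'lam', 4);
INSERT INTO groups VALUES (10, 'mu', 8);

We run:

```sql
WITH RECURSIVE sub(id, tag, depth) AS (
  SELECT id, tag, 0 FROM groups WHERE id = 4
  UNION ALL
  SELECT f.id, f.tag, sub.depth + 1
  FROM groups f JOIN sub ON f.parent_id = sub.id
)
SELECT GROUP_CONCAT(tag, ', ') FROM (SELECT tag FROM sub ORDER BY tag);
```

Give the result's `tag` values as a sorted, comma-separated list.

alpha, iota, kappa, lam, mu, phi

Base: id=4 (kappa) at depth 0.
Iteration 1: rows with parent_id in {4} -> phi (id 5, depth 1), iota (id 7, depth 1), alpha (id 8, depth 1), lam (id 9, depth 1).
Iteration 2: rows with parent_id in {5,7,8,9} -> mu (id 10, depth 2).
Iteration 3: no rows with parent_id in {10}; recursion stops.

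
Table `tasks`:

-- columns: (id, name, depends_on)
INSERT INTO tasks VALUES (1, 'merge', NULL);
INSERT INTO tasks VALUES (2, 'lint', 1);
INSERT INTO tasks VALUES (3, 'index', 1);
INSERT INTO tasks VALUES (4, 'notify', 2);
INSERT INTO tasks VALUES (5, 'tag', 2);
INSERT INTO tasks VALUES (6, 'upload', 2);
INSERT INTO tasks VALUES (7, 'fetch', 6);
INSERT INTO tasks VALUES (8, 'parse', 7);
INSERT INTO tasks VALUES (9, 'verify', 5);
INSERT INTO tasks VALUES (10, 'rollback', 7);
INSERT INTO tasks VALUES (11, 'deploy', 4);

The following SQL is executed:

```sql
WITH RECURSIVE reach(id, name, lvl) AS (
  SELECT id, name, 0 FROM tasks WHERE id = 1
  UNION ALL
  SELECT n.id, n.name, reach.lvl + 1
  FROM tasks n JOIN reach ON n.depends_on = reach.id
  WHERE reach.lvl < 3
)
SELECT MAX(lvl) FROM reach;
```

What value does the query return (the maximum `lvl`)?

3

Base: id=1 (merge) at lvl 0.
Iteration 1: rows with depends_on in {1} -> lint (id 2, lvl 1), index (id 3, lvl 1).
Iteration 2: rows with depends_on in {2,3} -> notify (id 4, lvl 2), tag (id 5, lvl 2), upload (id 6, lvl 2).
Iteration 3: rows with depends_on in {4,5,6} -> fetch (id 7, lvl 3), verify (id 9, lvl 3), deploy (id 11, lvl 3).
Iteration 4: lvl < 3 fails for all current rows; recursion stops.
lvl values: 0, 1, 1, 2, 2, 2, 3, 3, 3; the maximum is 3.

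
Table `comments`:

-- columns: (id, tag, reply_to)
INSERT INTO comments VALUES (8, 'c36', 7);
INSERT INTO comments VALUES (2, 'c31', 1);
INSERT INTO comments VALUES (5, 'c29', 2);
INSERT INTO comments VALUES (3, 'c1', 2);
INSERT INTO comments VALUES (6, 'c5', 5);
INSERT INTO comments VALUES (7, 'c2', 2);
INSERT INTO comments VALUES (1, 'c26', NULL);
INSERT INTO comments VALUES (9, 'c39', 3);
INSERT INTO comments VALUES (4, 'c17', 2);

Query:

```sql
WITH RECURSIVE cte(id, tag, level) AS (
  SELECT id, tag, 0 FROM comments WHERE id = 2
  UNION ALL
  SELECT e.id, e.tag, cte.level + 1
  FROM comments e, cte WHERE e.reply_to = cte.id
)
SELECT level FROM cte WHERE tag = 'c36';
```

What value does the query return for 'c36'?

Base: id=2 (c31) at level 0.
Iteration 1: rows with reply_to in {2} -> c1 (id 3, level 1), c17 (id 4, level 1), c29 (id 5, level 1), c2 (id 7, level 1).
Iteration 2: rows with reply_to in {3,4,5,7} -> c5 (id 6, level 2), c36 (id 8, level 2), c39 (id 9, level 2).
Iteration 3: no rows with reply_to in {6,8,9}; recursion stops.

2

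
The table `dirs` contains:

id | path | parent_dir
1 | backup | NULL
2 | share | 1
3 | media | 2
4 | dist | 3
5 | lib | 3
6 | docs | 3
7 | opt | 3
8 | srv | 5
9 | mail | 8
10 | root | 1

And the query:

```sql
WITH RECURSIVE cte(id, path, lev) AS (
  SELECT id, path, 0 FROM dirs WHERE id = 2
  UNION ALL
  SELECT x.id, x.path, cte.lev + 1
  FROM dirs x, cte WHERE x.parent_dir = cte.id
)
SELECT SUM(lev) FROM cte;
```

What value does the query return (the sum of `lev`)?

Base: id=2 (share) at lev 0.
Iteration 1: rows with parent_dir in {2} -> media (id 3, lev 1).
Iteration 2: rows with parent_dir in {3} -> dist (id 4, lev 2), lib (id 5, lev 2), docs (id 6, lev 2), opt (id 7, lev 2).
Iteration 3: rows with parent_dir in {4,5,6,7} -> srv (id 8, lev 3).
Iteration 4: rows with parent_dir in {8} -> mail (id 9, lev 4).
Iteration 5: no rows with parent_dir in {9}; recursion stops.
SUM(lev) = 0 + 1 + 2 + 2 + 2 + 2 + 3 + 4 = 16.

16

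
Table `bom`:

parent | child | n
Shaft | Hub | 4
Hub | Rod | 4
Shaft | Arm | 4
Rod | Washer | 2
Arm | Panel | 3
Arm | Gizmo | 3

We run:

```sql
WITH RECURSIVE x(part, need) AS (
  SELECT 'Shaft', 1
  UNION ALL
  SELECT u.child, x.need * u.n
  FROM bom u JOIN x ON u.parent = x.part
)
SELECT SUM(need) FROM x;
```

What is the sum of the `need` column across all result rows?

81

Base: (Shaft, need=1).
Iteration 1: components of {Shaft} -> Arm = 1*4 = 4, Hub = 1*4 = 4.
Iteration 2: components of {Arm,Hub} -> Gizmo = 4*3 = 12, Panel = 4*3 = 12, Rod = 4*4 = 16.
Iteration 3: components of {Gizmo,Panel,Rod} -> Washer = 16*2 = 32.
Iteration 4: no further components; recursion stops.
SUM(need) = 1 + 4 + 4 + 16 + 12 + 12 + 32 = 81.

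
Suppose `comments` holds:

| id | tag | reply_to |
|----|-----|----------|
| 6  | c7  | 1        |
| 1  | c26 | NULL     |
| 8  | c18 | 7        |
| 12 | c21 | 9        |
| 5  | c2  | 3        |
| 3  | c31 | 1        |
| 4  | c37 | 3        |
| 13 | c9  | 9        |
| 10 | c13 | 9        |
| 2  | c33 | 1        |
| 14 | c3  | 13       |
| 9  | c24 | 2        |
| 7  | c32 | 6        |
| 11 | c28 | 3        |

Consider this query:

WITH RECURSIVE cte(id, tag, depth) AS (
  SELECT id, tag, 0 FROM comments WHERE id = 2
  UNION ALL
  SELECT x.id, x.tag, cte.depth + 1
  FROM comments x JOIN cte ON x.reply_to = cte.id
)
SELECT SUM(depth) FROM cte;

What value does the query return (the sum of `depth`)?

10

Base: id=2 (c33) at depth 0.
Iteration 1: rows with reply_to in {2} -> c24 (id 9, depth 1).
Iteration 2: rows with reply_to in {9} -> c13 (id 10, depth 2), c21 (id 12, depth 2), c9 (id 13, depth 2).
Iteration 3: rows with reply_to in {10,12,13} -> c3 (id 14, depth 3).
Iteration 4: no rows with reply_to in {14}; recursion stops.
SUM(depth) = 0 + 1 + 2 + 2 + 2 + 3 = 10.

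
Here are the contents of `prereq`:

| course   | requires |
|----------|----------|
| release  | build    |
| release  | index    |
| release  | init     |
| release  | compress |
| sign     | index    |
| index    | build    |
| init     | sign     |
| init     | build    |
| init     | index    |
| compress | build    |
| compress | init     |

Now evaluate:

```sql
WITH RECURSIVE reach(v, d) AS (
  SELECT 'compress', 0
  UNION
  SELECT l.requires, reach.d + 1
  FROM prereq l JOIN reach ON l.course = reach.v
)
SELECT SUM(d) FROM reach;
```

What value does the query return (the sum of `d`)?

Base: (compress, d=0).
Iteration 1: edges from {compress} -> (build, d=1), (init, d=1).
Iteration 2: edges from {build,init} -> (build, d=2), (index, d=2), (sign, d=2).
Iteration 3: edges from {build,index,sign} -> (build, d=3), (index, d=3).
Iteration 4: edges from {build,index} -> (build, d=4).
Iteration 5: no outgoing edges from {build}; recursion stops.
SUM(d) = 0 + 1 + 1 + 2 + 2 + 2 + 3 + 3 + 4 = 18.

18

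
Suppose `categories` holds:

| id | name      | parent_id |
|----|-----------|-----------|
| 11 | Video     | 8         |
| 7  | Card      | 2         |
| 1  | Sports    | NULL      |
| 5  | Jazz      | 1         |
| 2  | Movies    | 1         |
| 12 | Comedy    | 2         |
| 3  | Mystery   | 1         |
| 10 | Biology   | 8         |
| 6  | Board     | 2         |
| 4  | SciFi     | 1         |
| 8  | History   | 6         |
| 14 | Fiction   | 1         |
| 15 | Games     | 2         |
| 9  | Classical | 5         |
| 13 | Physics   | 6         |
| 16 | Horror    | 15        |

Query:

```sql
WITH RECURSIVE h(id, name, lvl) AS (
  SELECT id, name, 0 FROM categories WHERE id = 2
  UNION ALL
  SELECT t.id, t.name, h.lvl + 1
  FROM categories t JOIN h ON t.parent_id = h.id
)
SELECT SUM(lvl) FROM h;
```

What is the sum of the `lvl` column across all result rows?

Base: id=2 (Movies) at lvl 0.
Iteration 1: rows with parent_id in {2} -> Board (id 6, lvl 1), Card (id 7, lvl 1), Comedy (id 12, lvl 1), Games (id 15, lvl 1).
Iteration 2: rows with parent_id in {6,7,12,15} -> History (id 8, lvl 2), Physics (id 13, lvl 2), Horror (id 16, lvl 2).
Iteration 3: rows with parent_id in {8,13,16} -> Biology (id 10, lvl 3), Video (id 11, lvl 3).
Iteration 4: no rows with parent_id in {10,11}; recursion stops.
SUM(lvl) = 0 + 1 + 1 + 1 + 1 + 2 + 2 + 2 + 3 + 3 = 16.

16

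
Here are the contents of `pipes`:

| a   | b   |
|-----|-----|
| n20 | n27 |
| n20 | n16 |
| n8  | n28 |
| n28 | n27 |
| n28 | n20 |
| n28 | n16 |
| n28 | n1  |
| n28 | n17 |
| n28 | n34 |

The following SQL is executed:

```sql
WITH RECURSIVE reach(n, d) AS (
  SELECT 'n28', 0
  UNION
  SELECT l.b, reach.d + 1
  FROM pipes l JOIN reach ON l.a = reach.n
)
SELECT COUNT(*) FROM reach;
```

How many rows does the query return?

9

Base: (n28, d=0).
Iteration 1: edges from {n28} -> (n1, d=1), (n16, d=1), (n17, d=1), (n20, d=1), (n27, d=1), (n34, d=1).
Iteration 2: edges from {n1,n16,n17,n20,n27,n34} -> (n16, d=2), (n27, d=2).
Iteration 3: no outgoing edges from {n16,n27}; recursion stops.
Total rows emitted: 9.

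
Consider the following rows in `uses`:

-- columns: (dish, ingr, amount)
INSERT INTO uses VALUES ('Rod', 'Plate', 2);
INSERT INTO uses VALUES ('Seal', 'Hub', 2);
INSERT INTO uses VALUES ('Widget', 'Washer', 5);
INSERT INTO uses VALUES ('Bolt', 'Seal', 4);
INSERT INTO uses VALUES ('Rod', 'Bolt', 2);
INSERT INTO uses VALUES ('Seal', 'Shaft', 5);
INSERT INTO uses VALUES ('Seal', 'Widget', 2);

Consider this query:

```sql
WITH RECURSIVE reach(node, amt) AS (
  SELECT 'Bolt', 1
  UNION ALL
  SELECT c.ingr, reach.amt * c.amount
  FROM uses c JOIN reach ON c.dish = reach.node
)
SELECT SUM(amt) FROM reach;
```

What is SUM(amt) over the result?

81

Base: (Bolt, amt=1).
Iteration 1: components of {Bolt} -> Seal = 1*4 = 4.
Iteration 2: components of {Seal} -> Hub = 4*2 = 8, Shaft = 4*5 = 20, Widget = 4*2 = 8.
Iteration 3: components of {Hub,Shaft,Widget} -> Washer = 8*5 = 40.
Iteration 4: no further components; recursion stops.
SUM(amt) = 1 + 4 + 20 + 8 + 8 + 40 = 81.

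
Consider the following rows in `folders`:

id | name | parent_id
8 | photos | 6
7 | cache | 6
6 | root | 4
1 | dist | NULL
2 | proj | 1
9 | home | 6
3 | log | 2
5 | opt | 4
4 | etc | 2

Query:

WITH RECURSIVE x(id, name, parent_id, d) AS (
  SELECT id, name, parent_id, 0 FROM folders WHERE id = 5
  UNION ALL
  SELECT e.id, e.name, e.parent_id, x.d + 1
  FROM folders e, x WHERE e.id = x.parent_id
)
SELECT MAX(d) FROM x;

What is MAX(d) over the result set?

3

Base: id=5 (opt), parent_id=4, d 0.
Iteration 1: join on id=4 -> etc (id 4, parent_id=2, d 1).
Iteration 2: join on id=2 -> proj (id 2, parent_id=1, d 2).
Iteration 3: join on id=1 -> dist (id 1, parent_id=NULL, d 3).
Iteration 4: parent_id is NULL; no match; recursion stops.
d values: 0, 1, 2, 3; the maximum is 3.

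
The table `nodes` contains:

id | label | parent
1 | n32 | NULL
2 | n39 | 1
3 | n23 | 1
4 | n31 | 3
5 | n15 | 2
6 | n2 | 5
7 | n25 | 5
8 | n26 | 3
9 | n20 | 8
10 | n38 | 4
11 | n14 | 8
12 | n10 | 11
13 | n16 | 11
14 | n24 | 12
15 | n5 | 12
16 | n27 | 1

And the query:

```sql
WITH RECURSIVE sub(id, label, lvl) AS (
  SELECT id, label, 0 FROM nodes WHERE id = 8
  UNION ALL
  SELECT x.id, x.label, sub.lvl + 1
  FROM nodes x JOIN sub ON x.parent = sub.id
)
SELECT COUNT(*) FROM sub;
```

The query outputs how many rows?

Base: id=8 (n26) at lvl 0.
Iteration 1: rows with parent in {8} -> n20 (id 9, lvl 1), n14 (id 11, lvl 1).
Iteration 2: rows with parent in {9,11} -> n10 (id 12, lvl 2), n16 (id 13, lvl 2).
Iteration 3: rows with parent in {12,13} -> n24 (id 14, lvl 3), n5 (id 15, lvl 3).
Iteration 4: no rows with parent in {14,15}; recursion stops.
Total rows emitted: 7.

7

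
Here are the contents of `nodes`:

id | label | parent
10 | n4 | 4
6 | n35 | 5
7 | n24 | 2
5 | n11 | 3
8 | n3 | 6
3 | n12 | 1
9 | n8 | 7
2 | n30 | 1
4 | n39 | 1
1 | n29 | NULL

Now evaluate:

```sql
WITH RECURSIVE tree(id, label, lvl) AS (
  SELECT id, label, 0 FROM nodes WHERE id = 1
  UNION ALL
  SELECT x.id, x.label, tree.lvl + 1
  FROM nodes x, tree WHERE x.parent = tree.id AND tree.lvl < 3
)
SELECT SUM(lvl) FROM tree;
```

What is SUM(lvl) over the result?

15

Base: id=1 (n29) at lvl 0.
Iteration 1: rows with parent in {1} -> n30 (id 2, lvl 1), n12 (id 3, lvl 1), n39 (id 4, lvl 1).
Iteration 2: rows with parent in {2,3,4} -> n11 (id 5, lvl 2), n24 (id 7, lvl 2), n4 (id 10, lvl 2).
Iteration 3: rows with parent in {5,7,10} -> n35 (id 6, lvl 3), n8 (id 9, lvl 3).
Iteration 4: lvl < 3 fails for all current rows; recursion stops.
SUM(lvl) = 0 + 1 + 1 + 1 + 2 + 2 + 2 + 3 + 3 = 15.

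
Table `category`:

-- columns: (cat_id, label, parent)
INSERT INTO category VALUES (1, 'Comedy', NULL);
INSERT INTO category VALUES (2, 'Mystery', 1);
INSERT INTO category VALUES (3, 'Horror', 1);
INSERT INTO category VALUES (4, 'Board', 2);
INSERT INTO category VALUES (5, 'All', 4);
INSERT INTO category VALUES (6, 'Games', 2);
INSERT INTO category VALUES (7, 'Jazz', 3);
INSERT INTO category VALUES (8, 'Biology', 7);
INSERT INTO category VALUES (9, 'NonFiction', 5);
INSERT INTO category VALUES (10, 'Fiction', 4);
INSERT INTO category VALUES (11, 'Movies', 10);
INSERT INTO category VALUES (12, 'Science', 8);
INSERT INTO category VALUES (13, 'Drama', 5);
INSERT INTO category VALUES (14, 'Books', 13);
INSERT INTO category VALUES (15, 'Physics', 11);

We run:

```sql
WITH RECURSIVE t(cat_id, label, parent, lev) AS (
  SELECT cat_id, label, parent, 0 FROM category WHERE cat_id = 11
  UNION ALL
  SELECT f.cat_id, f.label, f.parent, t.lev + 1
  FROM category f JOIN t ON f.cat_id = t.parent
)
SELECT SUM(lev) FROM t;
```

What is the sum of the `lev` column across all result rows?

10

Base: cat_id=11 (Movies), parent=10, lev 0.
Iteration 1: join on cat_id=10 -> Fiction (id 10, parent=4, lev 1).
Iteration 2: join on cat_id=4 -> Board (id 4, parent=2, lev 2).
Iteration 3: join on cat_id=2 -> Mystery (id 2, parent=1, lev 3).
Iteration 4: join on cat_id=1 -> Comedy (id 1, parent=NULL, lev 4).
Iteration 5: parent is NULL; no match; recursion stops.
SUM(lev) = 0 + 1 + 2 + 3 + 4 = 10.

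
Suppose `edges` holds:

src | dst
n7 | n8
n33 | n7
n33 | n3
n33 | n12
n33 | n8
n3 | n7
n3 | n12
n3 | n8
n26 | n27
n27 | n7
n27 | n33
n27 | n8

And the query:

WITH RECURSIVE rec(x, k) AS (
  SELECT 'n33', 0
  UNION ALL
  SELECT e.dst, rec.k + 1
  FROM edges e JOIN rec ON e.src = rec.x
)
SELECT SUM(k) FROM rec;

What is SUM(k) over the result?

15

Base: (n33, k=0).
Iteration 1: edges from {n33} -> (n12, k=1), (n3, k=1), (n7, k=1), (n8, k=1).
Iteration 2: edges from {n12,n3,n7,n8} -> (n12, k=2), (n7, k=2), (n8, k=2) x2. [UNION ALL keeps all 4 new rows, including repeats]
Iteration 3: edges from {n12,n7,n8} -> (n8, k=3).
Iteration 4: no outgoing edges from {n8}; recursion stops.
SUM(k) = 0 + 1 + 1 + 1 + 1 + 2 + 2 + 2 + 2 + 3 = 15.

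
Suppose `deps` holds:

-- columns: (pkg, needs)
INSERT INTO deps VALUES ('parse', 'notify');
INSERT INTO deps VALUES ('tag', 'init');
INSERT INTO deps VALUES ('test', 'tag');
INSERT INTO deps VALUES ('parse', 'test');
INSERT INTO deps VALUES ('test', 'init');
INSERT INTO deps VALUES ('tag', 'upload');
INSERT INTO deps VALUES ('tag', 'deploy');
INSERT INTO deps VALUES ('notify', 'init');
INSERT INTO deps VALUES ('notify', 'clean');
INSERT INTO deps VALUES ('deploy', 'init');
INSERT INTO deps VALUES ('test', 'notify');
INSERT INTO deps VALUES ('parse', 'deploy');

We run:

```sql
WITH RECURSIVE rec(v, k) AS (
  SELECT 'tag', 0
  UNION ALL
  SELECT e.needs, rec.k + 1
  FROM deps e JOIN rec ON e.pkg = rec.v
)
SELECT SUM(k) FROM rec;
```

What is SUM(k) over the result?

Base: (tag, k=0).
Iteration 1: edges from {tag} -> (deploy, k=1), (init, k=1), (upload, k=1).
Iteration 2: edges from {deploy,init,upload} -> (init, k=2).
Iteration 3: no outgoing edges from {init}; recursion stops.
SUM(k) = 0 + 1 + 1 + 1 + 2 = 5.

5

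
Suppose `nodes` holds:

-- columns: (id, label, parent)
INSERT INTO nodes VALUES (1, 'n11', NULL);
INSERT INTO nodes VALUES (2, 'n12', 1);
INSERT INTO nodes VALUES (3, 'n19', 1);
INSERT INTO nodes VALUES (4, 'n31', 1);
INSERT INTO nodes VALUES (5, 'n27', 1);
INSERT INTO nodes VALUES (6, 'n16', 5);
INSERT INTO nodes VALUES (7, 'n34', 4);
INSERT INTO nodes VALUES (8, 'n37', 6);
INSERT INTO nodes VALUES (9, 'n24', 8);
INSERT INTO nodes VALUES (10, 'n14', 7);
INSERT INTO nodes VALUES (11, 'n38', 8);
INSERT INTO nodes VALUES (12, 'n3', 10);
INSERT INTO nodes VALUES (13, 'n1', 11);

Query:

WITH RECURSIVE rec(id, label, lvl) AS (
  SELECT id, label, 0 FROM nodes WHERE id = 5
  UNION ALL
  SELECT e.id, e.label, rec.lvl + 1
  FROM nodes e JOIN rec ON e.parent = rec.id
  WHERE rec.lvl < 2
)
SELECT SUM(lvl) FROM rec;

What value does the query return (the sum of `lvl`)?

3

Base: id=5 (n27) at lvl 0.
Iteration 1: rows with parent in {5} -> n16 (id 6, lvl 1).
Iteration 2: rows with parent in {6} -> n37 (id 8, lvl 2).
Iteration 3: lvl < 2 fails for all current rows; recursion stops.
SUM(lvl) = 0 + 1 + 2 = 3.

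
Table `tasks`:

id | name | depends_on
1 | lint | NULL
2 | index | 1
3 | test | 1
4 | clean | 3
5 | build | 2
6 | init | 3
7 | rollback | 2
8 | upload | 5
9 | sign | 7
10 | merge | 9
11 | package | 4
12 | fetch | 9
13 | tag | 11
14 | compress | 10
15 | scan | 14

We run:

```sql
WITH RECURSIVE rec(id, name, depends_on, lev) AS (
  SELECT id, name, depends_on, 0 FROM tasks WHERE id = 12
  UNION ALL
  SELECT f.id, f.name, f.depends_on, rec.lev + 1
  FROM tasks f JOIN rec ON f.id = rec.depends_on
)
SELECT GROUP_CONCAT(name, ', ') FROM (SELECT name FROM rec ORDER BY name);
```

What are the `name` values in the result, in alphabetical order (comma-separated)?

fetch, index, lint, rollback, sign

Base: id=12 (fetch), depends_on=9, lev 0.
Iteration 1: join on id=9 -> sign (id 9, depends_on=7, lev 1).
Iteration 2: join on id=7 -> rollback (id 7, depends_on=2, lev 2).
Iteration 3: join on id=2 -> index (id 2, depends_on=1, lev 3).
Iteration 4: join on id=1 -> lint (id 1, depends_on=NULL, lev 4).
Iteration 5: depends_on is NULL; no match; recursion stops.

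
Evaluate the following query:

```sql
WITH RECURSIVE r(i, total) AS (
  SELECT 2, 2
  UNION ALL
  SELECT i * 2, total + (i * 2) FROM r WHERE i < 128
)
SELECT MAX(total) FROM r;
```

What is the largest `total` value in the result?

254

Base: i=2, total=2.
Iteration 1: 2 < 128 holds -> i = 2 * 2 = 4, total = 2 + 4 = 6.
Iteration 2: 4 < 128 holds -> i = 4 * 2 = 8, total = 6 + 8 = 14.
Iteration 3: 8 < 128 holds -> i = 8 * 2 = 16, total = 14 + 16 = 30.
Iteration 4: 16 < 128 holds -> i = 16 * 2 = 32, total = 30 + 32 = 62.
Iteration 5: 32 < 128 holds -> i = 32 * 2 = 64, total = 62 + 64 = 126.
Iteration 6: 64 < 128 holds -> i = 64 * 2 = 128, total = 126 + 128 = 254.
Iteration 7: 128 < 128 fails; recursion stops.
total values: 2, 6, 14, 30, 62, 126, 254; the maximum is 254.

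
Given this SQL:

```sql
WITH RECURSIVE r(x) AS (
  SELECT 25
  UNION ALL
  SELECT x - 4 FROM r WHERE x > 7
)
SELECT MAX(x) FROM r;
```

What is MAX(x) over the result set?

25

Base: x=25.
Iteration 1: 25 > 7 holds -> x = 25 - 4 = 21.
Iteration 2: 21 > 7 holds -> x = 21 - 4 = 17.
Iteration 3: 17 > 7 holds -> x = 17 - 4 = 13.
Iteration 4: 13 > 7 holds -> x = 13 - 4 = 9.
Iteration 5: 9 > 7 holds -> x = 9 - 4 = 5.
Iteration 6: 5 > 7 fails; recursion stops.
x values: 25, 21, 17, 13, 9, 5; the maximum is 25.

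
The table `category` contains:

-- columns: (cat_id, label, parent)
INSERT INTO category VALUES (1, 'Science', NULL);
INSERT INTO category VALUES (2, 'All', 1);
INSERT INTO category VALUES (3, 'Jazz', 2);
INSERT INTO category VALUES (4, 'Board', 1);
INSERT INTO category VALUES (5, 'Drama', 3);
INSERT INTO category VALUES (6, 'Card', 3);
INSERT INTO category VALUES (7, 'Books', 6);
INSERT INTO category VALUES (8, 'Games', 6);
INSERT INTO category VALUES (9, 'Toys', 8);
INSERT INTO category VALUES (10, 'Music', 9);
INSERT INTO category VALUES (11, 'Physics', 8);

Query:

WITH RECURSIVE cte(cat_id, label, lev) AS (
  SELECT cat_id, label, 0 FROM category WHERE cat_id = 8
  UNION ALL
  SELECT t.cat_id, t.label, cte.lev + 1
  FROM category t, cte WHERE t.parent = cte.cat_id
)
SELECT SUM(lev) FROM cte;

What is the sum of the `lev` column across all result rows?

4

Base: cat_id=8 (Games) at lev 0.
Iteration 1: rows with parent in {8} -> Toys (id 9, lev 1), Physics (id 11, lev 1).
Iteration 2: rows with parent in {9,11} -> Music (id 10, lev 2).
Iteration 3: no rows with parent in {10}; recursion stops.
SUM(lev) = 0 + 1 + 1 + 2 = 4.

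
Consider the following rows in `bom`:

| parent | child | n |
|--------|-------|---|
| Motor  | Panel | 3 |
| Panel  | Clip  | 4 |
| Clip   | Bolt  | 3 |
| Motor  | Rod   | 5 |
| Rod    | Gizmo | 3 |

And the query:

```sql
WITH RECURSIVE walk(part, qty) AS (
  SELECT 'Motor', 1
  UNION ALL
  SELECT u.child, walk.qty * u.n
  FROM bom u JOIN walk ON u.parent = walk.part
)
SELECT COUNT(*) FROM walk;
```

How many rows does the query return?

6

Base: (Motor, qty=1).
Iteration 1: components of {Motor} -> Panel = 1*3 = 3, Rod = 1*5 = 5.
Iteration 2: components of {Panel,Rod} -> Clip = 3*4 = 12, Gizmo = 5*3 = 15.
Iteration 3: components of {Clip,Gizmo} -> Bolt = 12*3 = 36.
Iteration 4: no further components; recursion stops.
Total rows emitted: 6.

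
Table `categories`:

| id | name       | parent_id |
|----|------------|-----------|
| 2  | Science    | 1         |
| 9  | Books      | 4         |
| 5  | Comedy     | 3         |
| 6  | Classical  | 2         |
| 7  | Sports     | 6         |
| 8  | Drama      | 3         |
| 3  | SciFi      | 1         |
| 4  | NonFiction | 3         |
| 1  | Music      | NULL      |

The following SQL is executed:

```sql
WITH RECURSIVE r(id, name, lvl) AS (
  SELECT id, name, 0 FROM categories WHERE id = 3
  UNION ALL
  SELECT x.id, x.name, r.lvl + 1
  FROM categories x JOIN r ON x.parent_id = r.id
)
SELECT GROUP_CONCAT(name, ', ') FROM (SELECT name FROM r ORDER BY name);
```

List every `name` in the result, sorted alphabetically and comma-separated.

Base: id=3 (SciFi) at lvl 0.
Iteration 1: rows with parent_id in {3} -> NonFiction (id 4, lvl 1), Comedy (id 5, lvl 1), Drama (id 8, lvl 1).
Iteration 2: rows with parent_id in {4,5,8} -> Books (id 9, lvl 2).
Iteration 3: no rows with parent_id in {9}; recursion stops.

Books, Comedy, Drama, NonFiction, SciFi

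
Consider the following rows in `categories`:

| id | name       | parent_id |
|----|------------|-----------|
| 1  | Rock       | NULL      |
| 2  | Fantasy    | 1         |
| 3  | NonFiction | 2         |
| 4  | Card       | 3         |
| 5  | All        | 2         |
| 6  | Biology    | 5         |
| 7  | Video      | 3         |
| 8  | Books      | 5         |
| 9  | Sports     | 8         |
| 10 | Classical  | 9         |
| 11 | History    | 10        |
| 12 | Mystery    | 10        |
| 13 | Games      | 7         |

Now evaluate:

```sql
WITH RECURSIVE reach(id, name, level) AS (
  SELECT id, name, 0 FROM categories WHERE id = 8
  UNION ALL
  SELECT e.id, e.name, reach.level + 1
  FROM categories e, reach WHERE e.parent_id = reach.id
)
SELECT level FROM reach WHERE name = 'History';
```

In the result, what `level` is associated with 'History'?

3

Base: id=8 (Books) at level 0.
Iteration 1: rows with parent_id in {8} -> Sports (id 9, level 1).
Iteration 2: rows with parent_id in {9} -> Classical (id 10, level 2).
Iteration 3: rows with parent_id in {10} -> History (id 11, level 3), Mystery (id 12, level 3).
Iteration 4: no rows with parent_id in {11,12}; recursion stops.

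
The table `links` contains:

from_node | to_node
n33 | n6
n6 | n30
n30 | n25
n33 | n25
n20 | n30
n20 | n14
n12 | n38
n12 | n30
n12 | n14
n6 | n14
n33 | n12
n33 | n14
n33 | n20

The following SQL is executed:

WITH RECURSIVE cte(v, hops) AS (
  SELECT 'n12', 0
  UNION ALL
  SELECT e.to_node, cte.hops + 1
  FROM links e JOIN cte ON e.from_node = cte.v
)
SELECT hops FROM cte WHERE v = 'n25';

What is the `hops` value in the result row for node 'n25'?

2

Base: (n12, hops=0).
Iteration 1: edges from {n12} -> (n14, hops=1), (n30, hops=1), (n38, hops=1).
Iteration 2: edges from {n14,n30,n38} -> (n25, hops=2).
Iteration 3: no outgoing edges from {n25}; recursion stops.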